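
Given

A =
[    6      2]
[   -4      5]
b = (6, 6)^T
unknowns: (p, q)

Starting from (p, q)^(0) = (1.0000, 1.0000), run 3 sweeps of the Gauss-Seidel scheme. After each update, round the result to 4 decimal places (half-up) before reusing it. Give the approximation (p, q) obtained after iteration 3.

Iteration 1:
  p = (6 - (2)·1.0000) / (6) = 0.6667
  q = (6 - (-4)·0.6667) / (5) = 1.7334
Iteration 2:
  p = (6 - (2)·1.7334) / (6) = 0.4222
  q = (6 - (-4)·0.4222) / (5) = 1.5378
Iteration 3:
  p = (6 - (2)·1.5378) / (6) = 0.4874
  q = (6 - (-4)·0.4874) / (5) = 1.5899

(0.4874, 1.5899)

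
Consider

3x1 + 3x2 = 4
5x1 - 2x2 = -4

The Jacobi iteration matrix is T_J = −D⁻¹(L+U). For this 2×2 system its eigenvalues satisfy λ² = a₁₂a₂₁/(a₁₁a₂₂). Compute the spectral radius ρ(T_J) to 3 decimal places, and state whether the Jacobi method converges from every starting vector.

a₁₂a₂₁/(a₁₁a₂₂) = (3)·(5) / ((3)·(-2)) = -2.500000
ρ = √|-2.500000| = √2.500000 = 1.581
ρ > 1, so Jacobi diverges

1.581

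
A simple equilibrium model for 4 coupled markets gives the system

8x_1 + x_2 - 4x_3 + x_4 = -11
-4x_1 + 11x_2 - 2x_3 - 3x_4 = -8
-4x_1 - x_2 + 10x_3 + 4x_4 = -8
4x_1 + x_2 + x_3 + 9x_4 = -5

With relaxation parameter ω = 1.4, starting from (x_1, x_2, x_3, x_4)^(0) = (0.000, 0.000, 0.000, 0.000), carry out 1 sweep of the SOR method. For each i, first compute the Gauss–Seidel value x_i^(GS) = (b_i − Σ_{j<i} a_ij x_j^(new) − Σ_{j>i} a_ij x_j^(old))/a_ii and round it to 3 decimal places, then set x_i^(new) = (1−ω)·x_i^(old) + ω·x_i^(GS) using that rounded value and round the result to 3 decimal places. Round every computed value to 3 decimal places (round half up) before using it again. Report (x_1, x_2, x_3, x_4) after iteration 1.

Iteration 1:
  x_1: GS value = (-11 - (1)·0.000 - (-4)·0.000 - (1)·0.000) / (8) = -1.375;  x_1 ← (1−ω)·0.000 + ω·-1.375 = -1.925
  x_2: GS value = (-8 - (-4)·-1.925 - (-2)·0.000 - (-3)·0.000) / (11) = -1.427;  x_2 ← (1−ω)·0.000 + ω·-1.427 = -1.998
  x_3: GS value = (-8 - (-4)·-1.925 - (-1)·-1.998 - (4)·0.000) / (10) = -1.770;  x_3 ← (1−ω)·0.000 + ω·-1.770 = -2.478
  x_4: GS value = (-5 - (4)·-1.925 - (1)·-1.998 - (1)·-2.478) / (9) = 0.797;  x_4 ← (1−ω)·0.000 + ω·0.797 = 1.116

(-1.925, -1.998, -2.478, 1.116)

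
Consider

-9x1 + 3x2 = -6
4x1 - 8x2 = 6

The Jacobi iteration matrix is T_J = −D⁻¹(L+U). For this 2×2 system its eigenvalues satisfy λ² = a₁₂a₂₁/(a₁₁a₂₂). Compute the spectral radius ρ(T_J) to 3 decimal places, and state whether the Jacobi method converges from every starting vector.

a₁₂a₂₁/(a₁₁a₂₂) = (3)·(4) / ((-9)·(-8)) = 0.166667
ρ = √|0.166667| = √0.166667 = 0.408
ρ < 1, so Jacobi converges

0.408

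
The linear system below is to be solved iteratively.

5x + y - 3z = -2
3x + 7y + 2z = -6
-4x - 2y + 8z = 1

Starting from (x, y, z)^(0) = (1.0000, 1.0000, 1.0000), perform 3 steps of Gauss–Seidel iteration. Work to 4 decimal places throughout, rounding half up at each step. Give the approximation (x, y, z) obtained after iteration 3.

Iteration 1:
  x = (-2 - (1)·1.0000 - (-3)·1.0000) / (5) = 0.0000
  y = (-6 - (3)·0.0000 - (2)·1.0000) / (7) = -1.1429
  z = (1 - (-4)·0.0000 - (-2)·-1.1429) / (8) = -0.1607
Iteration 2:
  x = (-2 - (1)·-1.1429 - (-3)·-0.1607) / (5) = -0.2678
  y = (-6 - (3)·-0.2678 - (2)·-0.1607) / (7) = -0.6965
  z = (1 - (-4)·-0.2678 - (-2)·-0.6965) / (8) = -0.1830
Iteration 3:
  x = (-2 - (1)·-0.6965 - (-3)·-0.1830) / (5) = -0.3705
  y = (-6 - (3)·-0.3705 - (2)·-0.1830) / (7) = -0.6461
  z = (1 - (-4)·-0.3705 - (-2)·-0.6461) / (8) = -0.2218

(-0.3705, -0.6461, -0.2218)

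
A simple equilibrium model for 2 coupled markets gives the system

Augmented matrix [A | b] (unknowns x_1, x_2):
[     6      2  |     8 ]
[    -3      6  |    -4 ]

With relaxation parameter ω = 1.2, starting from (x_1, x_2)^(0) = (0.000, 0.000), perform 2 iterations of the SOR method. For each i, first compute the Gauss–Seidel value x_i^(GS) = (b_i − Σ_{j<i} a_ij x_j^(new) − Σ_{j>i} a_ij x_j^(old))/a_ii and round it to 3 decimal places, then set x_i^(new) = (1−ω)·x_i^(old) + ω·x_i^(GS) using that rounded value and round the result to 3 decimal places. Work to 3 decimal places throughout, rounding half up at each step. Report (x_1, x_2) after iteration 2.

Iteration 1:
  x_1: GS value = (8 - (2)·0.000) / (6) = 1.333;  x_1 ← (1−ω)·0.000 + ω·1.333 = 1.600
  x_2: GS value = (-4 - (-3)·1.600) / (6) = 0.133;  x_2 ← (1−ω)·0.000 + ω·0.133 = 0.160
Iteration 2:
  x_1: GS value = (8 - (2)·0.160) / (6) = 1.280;  x_1 ← (1−ω)·1.600 + ω·1.280 = 1.216
  x_2: GS value = (-4 - (-3)·1.216) / (6) = -0.059;  x_2 ← (1−ω)·0.160 + ω·-0.059 = -0.103

(1.216, -0.103)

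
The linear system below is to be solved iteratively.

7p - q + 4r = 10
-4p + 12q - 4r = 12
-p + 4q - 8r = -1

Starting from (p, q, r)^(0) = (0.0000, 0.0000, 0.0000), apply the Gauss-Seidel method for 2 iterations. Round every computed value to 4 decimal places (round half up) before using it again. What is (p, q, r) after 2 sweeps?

(1.2483, 1.6443, 0.7911)

Iteration 1:
  p = (10 - (-1)·0.0000 - (4)·0.0000) / (7) = 1.4286
  q = (12 - (-4)·1.4286 - (-4)·0.0000) / (12) = 1.4762
  r = (-1 - (-1)·1.4286 - (4)·1.4762) / (-8) = 0.6845
Iteration 2:
  p = (10 - (-1)·1.4762 - (4)·0.6845) / (7) = 1.2483
  q = (12 - (-4)·1.2483 - (-4)·0.6845) / (12) = 1.6443
  r = (-1 - (-1)·1.2483 - (4)·1.6443) / (-8) = 0.7911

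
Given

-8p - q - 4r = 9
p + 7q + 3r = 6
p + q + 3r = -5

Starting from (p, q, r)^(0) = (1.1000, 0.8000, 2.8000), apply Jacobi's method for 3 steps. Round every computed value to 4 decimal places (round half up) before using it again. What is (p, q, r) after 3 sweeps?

Iteration 1:
  p = (9 - (-1)·0.8000 - (-4)·2.8000) / (-8) = -2.6250
  q = (6 - (1)·1.1000 - (3)·2.8000) / (7) = -0.5000
  r = (-5 - (1)·1.1000 - (1)·0.8000) / (3) = -2.3000
Iteration 2:
  p = (9 - (-1)·-0.5000 - (-4)·-2.3000) / (-8) = 0.0875
  q = (6 - (1)·-2.6250 - (3)·-2.3000) / (7) = 2.2179
  r = (-5 - (1)·-2.6250 - (1)·-0.5000) / (3) = -0.6250
Iteration 3:
  p = (9 - (-1)·2.2179 - (-4)·-0.6250) / (-8) = -1.0897
  q = (6 - (1)·0.0875 - (3)·-0.6250) / (7) = 1.1125
  r = (-5 - (1)·0.0875 - (1)·2.2179) / (3) = -2.4351

(-1.0897, 1.1125, -2.4351)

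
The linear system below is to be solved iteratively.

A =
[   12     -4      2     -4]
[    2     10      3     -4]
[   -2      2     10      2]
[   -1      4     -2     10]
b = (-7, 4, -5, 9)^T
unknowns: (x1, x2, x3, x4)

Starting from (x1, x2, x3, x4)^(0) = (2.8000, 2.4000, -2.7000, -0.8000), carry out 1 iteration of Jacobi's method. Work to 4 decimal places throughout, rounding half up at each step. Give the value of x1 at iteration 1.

Iteration 1:
  x1 = (-7 - (-4)·2.4000 - (2)·-2.7000 - (-4)·-0.8000) / (12) = 0.4000
  x2 = (4 - (2)·2.8000 - (3)·-2.7000 - (-4)·-0.8000) / (10) = 0.3300
  x3 = (-5 - (-2)·2.8000 - (2)·2.4000 - (2)·-0.8000) / (10) = -0.2600
  x4 = (9 - (-1)·2.8000 - (4)·2.4000 - (-2)·-2.7000) / (10) = -0.3200

0.4000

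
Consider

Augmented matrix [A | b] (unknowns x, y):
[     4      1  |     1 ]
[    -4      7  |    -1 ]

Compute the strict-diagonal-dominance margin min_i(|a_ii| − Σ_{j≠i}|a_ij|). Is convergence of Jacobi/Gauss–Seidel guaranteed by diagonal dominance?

row 1: |4| − (1) = 3
row 2: |7| − (4) = 3
minimum over rows = 3 → strictly diagonally dominant (convergence guaranteed)

3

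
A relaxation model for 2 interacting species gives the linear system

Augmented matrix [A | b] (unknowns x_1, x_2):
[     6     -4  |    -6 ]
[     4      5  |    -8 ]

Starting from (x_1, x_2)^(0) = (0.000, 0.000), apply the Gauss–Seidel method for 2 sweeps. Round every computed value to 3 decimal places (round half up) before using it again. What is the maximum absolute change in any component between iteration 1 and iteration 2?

Iteration 1:
  x_1 = (-6 - (-4)·0.000) / (6) = -1.000
  x_2 = (-8 - (4)·-1.000) / (5) = -0.800
Iteration 2:
  x_1 = (-6 - (-4)·-0.800) / (6) = -1.533
  x_2 = (-8 - (4)·-1.533) / (5) = -0.374
Change: (-0.533, 0.426) → max |·| = 0.533

0.533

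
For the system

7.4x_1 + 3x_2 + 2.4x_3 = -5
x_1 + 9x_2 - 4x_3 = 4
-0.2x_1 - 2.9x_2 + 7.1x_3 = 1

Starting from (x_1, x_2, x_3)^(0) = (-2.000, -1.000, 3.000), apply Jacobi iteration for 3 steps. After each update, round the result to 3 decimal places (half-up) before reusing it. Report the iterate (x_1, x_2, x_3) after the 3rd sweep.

(-1.153, 1.008, 0.281)

Iteration 1:
  x_1 = (-5 - (3)·-1.000 - (2.4)·3.000) / (7.4) = -1.243
  x_2 = (4 - (1)·-2.000 - (-4)·3.000) / (9) = 2.000
  x_3 = (1 - (-0.2)·-2.000 - (-2.9)·-1.000) / (7.1) = -0.324
Iteration 2:
  x_1 = (-5 - (3)·2.000 - (2.4)·-0.324) / (7.4) = -1.381
  x_2 = (4 - (1)·-1.243 - (-4)·-0.324) / (9) = 0.439
  x_3 = (1 - (-0.2)·-1.243 - (-2.9)·2.000) / (7.1) = 0.923
Iteration 3:
  x_1 = (-5 - (3)·0.439 - (2.4)·0.923) / (7.4) = -1.153
  x_2 = (4 - (1)·-1.381 - (-4)·0.923) / (9) = 1.008
  x_3 = (1 - (-0.2)·-1.381 - (-2.9)·0.439) / (7.1) = 0.281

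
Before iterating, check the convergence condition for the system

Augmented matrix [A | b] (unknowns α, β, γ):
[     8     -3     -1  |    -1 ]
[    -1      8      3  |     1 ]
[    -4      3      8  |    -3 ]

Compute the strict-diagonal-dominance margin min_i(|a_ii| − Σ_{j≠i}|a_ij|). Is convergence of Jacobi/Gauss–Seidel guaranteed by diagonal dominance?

1

row 1: |8| − (3+1) = 4
row 2: |8| − (1+3) = 4
row 3: |8| − (4+3) = 1
minimum over rows = 1 → strictly diagonally dominant (convergence guaranteed)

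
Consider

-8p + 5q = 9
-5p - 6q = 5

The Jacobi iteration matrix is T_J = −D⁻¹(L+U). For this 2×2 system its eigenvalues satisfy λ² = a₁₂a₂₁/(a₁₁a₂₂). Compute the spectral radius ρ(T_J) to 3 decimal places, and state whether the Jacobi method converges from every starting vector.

a₁₂a₂₁/(a₁₁a₂₂) = (5)·(-5) / ((-8)·(-6)) = -0.520833
ρ = √|-0.520833| = √0.520833 = 0.722
ρ < 1, so Jacobi converges

0.722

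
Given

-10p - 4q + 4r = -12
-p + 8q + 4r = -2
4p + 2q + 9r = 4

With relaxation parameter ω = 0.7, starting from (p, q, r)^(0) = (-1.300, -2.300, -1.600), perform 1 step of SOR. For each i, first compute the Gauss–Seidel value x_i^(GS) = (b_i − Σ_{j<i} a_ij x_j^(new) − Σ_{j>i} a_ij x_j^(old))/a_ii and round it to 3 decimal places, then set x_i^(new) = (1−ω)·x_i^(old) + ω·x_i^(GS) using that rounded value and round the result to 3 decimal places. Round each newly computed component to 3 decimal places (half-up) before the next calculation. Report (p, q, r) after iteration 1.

(0.646, -0.248, -0.332)

Iteration 1:
  p: GS value = (-12 - (-4)·-2.300 - (4)·-1.600) / (-10) = 1.480;  p ← (1−ω)·-1.300 + ω·1.480 = 0.646
  q: GS value = (-2 - (-1)·0.646 - (4)·-1.600) / (8) = 0.631;  q ← (1−ω)·-2.300 + ω·0.631 = -0.248
  r: GS value = (4 - (4)·0.646 - (2)·-0.248) / (9) = 0.212;  r ← (1−ω)·-1.600 + ω·0.212 = -0.332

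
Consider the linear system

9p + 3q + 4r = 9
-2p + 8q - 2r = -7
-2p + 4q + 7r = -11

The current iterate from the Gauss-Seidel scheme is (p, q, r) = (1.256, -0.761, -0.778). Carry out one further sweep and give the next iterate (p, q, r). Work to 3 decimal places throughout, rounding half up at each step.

One sweep:
  p = (9 - (3)·-0.761 - (4)·-0.778) / (9) = 1.599
  q = (-7 - (-2)·1.599 - (-2)·-0.778) / (8) = -0.670
  r = (-11 - (-2)·1.599 - (4)·-0.670) / (7) = -0.732

(1.599, -0.670, -0.732)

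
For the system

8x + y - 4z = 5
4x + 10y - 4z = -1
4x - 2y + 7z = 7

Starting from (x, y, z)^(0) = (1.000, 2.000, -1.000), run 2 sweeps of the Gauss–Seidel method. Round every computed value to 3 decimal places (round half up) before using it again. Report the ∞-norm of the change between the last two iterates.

1.278

Iteration 1:
  x = (5 - (1)·2.000 - (-4)·-1.000) / (8) = -0.125
  y = (-1 - (4)·-0.125 - (-4)·-1.000) / (10) = -0.450
  z = (7 - (4)·-0.125 - (-2)·-0.450) / (7) = 0.943
Iteration 2:
  x = (5 - (1)·-0.450 - (-4)·0.943) / (8) = 1.153
  y = (-1 - (4)·1.153 - (-4)·0.943) / (10) = -0.184
  z = (7 - (4)·1.153 - (-2)·-0.184) / (7) = 0.289
Change: (1.278, 0.266, -0.654) → max |·| = 1.278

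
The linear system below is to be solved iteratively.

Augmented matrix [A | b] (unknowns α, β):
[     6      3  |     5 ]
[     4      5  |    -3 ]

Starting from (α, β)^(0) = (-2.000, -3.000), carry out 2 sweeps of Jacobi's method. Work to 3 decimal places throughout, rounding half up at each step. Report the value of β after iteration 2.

-2.466

Iteration 1:
  α = (5 - (3)·-3.000) / (6) = 2.333
  β = (-3 - (4)·-2.000) / (5) = 1.000
Iteration 2:
  α = (5 - (3)·1.000) / (6) = 0.333
  β = (-3 - (4)·2.333) / (5) = -2.466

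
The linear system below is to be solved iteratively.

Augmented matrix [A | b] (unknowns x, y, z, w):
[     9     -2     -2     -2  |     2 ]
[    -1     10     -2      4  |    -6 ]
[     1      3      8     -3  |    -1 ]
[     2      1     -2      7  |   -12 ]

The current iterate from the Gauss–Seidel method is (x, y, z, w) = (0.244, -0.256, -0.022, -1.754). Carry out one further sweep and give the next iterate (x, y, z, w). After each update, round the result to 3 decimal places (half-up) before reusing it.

(-0.229, 0.074, -0.782, -1.883)

One sweep:
  x = (2 - (-2)·-0.256 - (-2)·-0.022 - (-2)·-1.754) / (9) = -0.229
  y = (-6 - (-1)·-0.229 - (-2)·-0.022 - (4)·-1.754) / (10) = 0.074
  z = (-1 - (1)·-0.229 - (3)·0.074 - (-3)·-1.754) / (8) = -0.782
  w = (-12 - (2)·-0.229 - (1)·0.074 - (-2)·-0.782) / (7) = -1.883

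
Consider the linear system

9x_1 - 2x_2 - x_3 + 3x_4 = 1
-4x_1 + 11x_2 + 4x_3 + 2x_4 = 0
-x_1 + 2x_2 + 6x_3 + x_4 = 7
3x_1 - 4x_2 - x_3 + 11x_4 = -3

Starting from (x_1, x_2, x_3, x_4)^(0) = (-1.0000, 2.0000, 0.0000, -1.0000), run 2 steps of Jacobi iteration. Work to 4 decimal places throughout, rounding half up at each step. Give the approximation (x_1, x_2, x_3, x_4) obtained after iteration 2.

(-0.1162, 0.0092, 1.2542, -0.5358)

Iteration 1:
  x_1 = (1 - (-2)·2.0000 - (-1)·0.0000 - (3)·-1.0000) / (9) = 0.8889
  x_2 = (0 - (-4)·-1.0000 - (4)·0.0000 - (2)·-1.0000) / (11) = -0.1818
  x_3 = (7 - (-1)·-1.0000 - (2)·2.0000 - (1)·-1.0000) / (6) = 0.5000
  x_4 = (-3 - (3)·-1.0000 - (-4)·2.0000 - (-1)·0.0000) / (11) = 0.7273
Iteration 2:
  x_1 = (1 - (-2)·-0.1818 - (-1)·0.5000 - (3)·0.7273) / (9) = -0.1162
  x_2 = (0 - (-4)·0.8889 - (4)·0.5000 - (2)·0.7273) / (11) = 0.0092
  x_3 = (7 - (-1)·0.8889 - (2)·-0.1818 - (1)·0.7273) / (6) = 1.2542
  x_4 = (-3 - (3)·0.8889 - (-4)·-0.1818 - (-1)·0.5000) / (11) = -0.5358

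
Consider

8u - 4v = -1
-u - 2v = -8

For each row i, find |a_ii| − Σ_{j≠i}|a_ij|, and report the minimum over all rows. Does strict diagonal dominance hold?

1

row 1: |8| − (4) = 4
row 2: |-2| − (1) = 1
minimum over rows = 1 → strictly diagonally dominant (convergence guaranteed)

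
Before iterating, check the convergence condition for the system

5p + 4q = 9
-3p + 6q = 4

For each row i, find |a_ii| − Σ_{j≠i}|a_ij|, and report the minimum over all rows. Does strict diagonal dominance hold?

1

row 1: |5| − (4) = 1
row 2: |6| − (3) = 3
minimum over rows = 1 → strictly diagonally dominant (convergence guaranteed)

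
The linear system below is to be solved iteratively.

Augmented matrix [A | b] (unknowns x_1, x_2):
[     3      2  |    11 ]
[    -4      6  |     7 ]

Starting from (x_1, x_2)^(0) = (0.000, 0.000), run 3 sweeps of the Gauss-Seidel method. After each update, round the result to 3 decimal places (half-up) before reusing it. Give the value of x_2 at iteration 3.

Iteration 1:
  x_1 = (11 - (2)·0.000) / (3) = 3.667
  x_2 = (7 - (-4)·3.667) / (6) = 3.611
Iteration 2:
  x_1 = (11 - (2)·3.611) / (3) = 1.259
  x_2 = (7 - (-4)·1.259) / (6) = 2.006
Iteration 3:
  x_1 = (11 - (2)·2.006) / (3) = 2.329
  x_2 = (7 - (-4)·2.329) / (6) = 2.719

2.719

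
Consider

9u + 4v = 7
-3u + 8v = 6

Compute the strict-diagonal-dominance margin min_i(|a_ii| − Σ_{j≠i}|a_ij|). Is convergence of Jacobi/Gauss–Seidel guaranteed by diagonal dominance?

row 1: |9| − (4) = 5
row 2: |8| − (3) = 5
minimum over rows = 5 → strictly diagonally dominant (convergence guaranteed)

5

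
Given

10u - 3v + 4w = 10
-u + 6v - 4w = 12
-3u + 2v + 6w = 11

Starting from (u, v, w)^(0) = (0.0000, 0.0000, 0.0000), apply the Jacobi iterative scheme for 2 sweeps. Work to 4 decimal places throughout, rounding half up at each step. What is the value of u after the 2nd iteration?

0.8667

Iteration 1:
  u = (10 - (-3)·0.0000 - (4)·0.0000) / (10) = 1.0000
  v = (12 - (-1)·0.0000 - (-4)·0.0000) / (6) = 2.0000
  w = (11 - (-3)·0.0000 - (2)·0.0000) / (6) = 1.8333
Iteration 2:
  u = (10 - (-3)·2.0000 - (4)·1.8333) / (10) = 0.8667
  v = (12 - (-1)·1.0000 - (-4)·1.8333) / (6) = 3.3889
  w = (11 - (-3)·1.0000 - (2)·2.0000) / (6) = 1.6667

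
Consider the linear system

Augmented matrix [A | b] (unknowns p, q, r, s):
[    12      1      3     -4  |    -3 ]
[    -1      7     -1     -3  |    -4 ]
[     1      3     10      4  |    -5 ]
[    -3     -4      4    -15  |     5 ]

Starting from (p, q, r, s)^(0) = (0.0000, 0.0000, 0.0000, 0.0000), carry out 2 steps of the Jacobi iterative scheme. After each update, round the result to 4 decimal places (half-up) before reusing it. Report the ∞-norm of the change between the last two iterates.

Iteration 1:
  p = (-3 - (1)·0.0000 - (3)·0.0000 - (-4)·0.0000) / (12) = -0.2500
  q = (-4 - (-1)·0.0000 - (-1)·0.0000 - (-3)·0.0000) / (7) = -0.5714
  r = (-5 - (1)·0.0000 - (3)·0.0000 - (4)·0.0000) / (10) = -0.5000
  s = (5 - (-3)·0.0000 - (-4)·0.0000 - (4)·0.0000) / (-15) = -0.3333
Iteration 2:
  p = (-3 - (1)·-0.5714 - (3)·-0.5000 - (-4)·-0.3333) / (12) = -0.1885
  q = (-4 - (-1)·-0.2500 - (-1)·-0.5000 - (-3)·-0.3333) / (7) = -0.8214
  r = (-5 - (1)·-0.2500 - (3)·-0.5714 - (4)·-0.3333) / (10) = -0.1703
  s = (5 - (-3)·-0.2500 - (-4)·-0.5714 - (4)·-0.5000) / (-15) = -0.2643
Change: (0.0615, -0.2500, 0.3297, 0.0690) → max |·| = 0.3297

0.3297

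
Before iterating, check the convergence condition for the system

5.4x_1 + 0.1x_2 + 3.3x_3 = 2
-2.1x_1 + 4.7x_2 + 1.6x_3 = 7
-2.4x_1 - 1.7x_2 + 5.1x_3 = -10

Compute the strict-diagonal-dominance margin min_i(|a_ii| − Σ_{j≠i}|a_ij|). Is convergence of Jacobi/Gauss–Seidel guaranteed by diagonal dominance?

1

row 1: |5.4| − (0.1+3.3) = 2
row 2: |4.7| − (2.1+1.6) = 1
row 3: |5.1| − (2.4+1.7) = 1
minimum over rows = 1 → strictly diagonally dominant (convergence guaranteed)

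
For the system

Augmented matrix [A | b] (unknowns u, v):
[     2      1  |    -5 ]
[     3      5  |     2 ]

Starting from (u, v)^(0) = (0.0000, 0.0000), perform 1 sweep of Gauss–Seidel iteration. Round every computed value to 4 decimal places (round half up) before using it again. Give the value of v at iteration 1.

Iteration 1:
  u = (-5 - (1)·0.0000) / (2) = -2.5000
  v = (2 - (3)·-2.5000) / (5) = 1.9000

1.9000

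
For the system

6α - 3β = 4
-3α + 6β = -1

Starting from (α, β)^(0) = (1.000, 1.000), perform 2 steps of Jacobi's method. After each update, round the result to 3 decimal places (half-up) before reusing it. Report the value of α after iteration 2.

Iteration 1:
  α = (4 - (-3)·1.000) / (6) = 1.167
  β = (-1 - (-3)·1.000) / (6) = 0.333
Iteration 2:
  α = (4 - (-3)·0.333) / (6) = 0.833
  β = (-1 - (-3)·1.167) / (6) = 0.417

0.833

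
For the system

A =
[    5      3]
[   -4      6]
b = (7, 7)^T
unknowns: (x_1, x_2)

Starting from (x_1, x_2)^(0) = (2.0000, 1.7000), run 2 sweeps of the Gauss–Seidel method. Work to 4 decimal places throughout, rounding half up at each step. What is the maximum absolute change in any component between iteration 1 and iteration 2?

0.1680

Iteration 1:
  x_1 = (7 - (3)·1.7000) / (5) = 0.3800
  x_2 = (7 - (-4)·0.3800) / (6) = 1.4200
Iteration 2:
  x_1 = (7 - (3)·1.4200) / (5) = 0.5480
  x_2 = (7 - (-4)·0.5480) / (6) = 1.5320
Change: (0.1680, 0.1120) → max |·| = 0.1680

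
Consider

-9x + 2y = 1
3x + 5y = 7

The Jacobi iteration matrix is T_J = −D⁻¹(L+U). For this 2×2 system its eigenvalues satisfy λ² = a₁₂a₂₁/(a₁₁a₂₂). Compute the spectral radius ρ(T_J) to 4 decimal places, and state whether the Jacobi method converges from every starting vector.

a₁₂a₂₁/(a₁₁a₂₂) = (2)·(3) / ((-9)·(5)) = -0.133333
ρ = √|-0.133333| = √0.133333 = 0.3651
ρ < 1, so Jacobi converges

0.3651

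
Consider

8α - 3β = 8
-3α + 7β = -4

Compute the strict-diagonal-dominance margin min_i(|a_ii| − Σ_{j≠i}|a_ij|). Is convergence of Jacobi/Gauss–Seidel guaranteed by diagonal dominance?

4

row 1: |8| − (3) = 5
row 2: |7| − (3) = 4
minimum over rows = 4 → strictly diagonally dominant (convergence guaranteed)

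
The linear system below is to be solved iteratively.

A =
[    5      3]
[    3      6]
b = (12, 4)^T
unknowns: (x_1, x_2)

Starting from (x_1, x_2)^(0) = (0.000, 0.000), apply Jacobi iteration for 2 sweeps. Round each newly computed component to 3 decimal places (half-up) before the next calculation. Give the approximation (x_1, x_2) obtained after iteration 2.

(2.000, -0.533)

Iteration 1:
  x_1 = (12 - (3)·0.000) / (5) = 2.400
  x_2 = (4 - (3)·0.000) / (6) = 0.667
Iteration 2:
  x_1 = (12 - (3)·0.667) / (5) = 2.000
  x_2 = (4 - (3)·2.400) / (6) = -0.533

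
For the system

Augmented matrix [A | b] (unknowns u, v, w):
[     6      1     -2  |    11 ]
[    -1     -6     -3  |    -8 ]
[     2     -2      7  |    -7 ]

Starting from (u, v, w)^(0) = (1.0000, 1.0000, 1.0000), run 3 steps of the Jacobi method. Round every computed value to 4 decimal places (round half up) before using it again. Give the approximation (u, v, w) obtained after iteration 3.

Iteration 1:
  u = (11 - (1)·1.0000 - (-2)·1.0000) / (6) = 2.0000
  v = (-8 - (-1)·1.0000 - (-3)·1.0000) / (-6) = 0.6667
  w = (-7 - (2)·1.0000 - (-2)·1.0000) / (7) = -1.0000
Iteration 2:
  u = (11 - (1)·0.6667 - (-2)·-1.0000) / (6) = 1.3889
  v = (-8 - (-1)·2.0000 - (-3)·-1.0000) / (-6) = 1.5000
  w = (-7 - (2)·2.0000 - (-2)·0.6667) / (7) = -1.3809
Iteration 3:
  u = (11 - (1)·1.5000 - (-2)·-1.3809) / (6) = 1.1230
  v = (-8 - (-1)·1.3889 - (-3)·-1.3809) / (-6) = 1.7923
  w = (-7 - (2)·1.3889 - (-2)·1.5000) / (7) = -0.9683

(1.1230, 1.7923, -0.9683)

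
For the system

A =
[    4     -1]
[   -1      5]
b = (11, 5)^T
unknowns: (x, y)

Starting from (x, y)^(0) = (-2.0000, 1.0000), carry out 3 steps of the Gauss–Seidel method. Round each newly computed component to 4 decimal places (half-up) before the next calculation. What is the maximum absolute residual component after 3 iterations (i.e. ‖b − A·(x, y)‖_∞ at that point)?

Iteration 1:
  x = (11 - (-1)·1.0000) / (4) = 3.0000
  y = (5 - (-1)·3.0000) / (5) = 1.6000
Iteration 2:
  x = (11 - (-1)·1.6000) / (4) = 3.1500
  y = (5 - (-1)·3.1500) / (5) = 1.6300
Iteration 3:
  x = (11 - (-1)·1.6300) / (4) = 3.1575
  y = (5 - (-1)·3.1575) / (5) = 1.6315
Residual b − A·x = (0.0015, 0.0000); ∞-norm = 0.0015

0.0015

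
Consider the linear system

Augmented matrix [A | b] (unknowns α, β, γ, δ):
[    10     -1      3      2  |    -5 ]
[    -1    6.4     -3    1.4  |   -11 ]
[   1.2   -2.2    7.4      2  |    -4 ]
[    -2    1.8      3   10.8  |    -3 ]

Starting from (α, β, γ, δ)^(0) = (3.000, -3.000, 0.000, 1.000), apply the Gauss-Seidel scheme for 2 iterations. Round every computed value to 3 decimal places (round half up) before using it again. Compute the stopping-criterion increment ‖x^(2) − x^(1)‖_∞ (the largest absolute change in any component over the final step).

0.624

Iteration 1:
  α = (-5 - (-1)·-3.000 - (3)·0.000 - (2)·1.000) / (10) = -1.000
  β = (-11 - (-1)·-1.000 - (-3)·0.000 - (1.4)·1.000) / (6.4) = -2.094
  γ = (-4 - (1.2)·-1.000 - (-2.2)·-2.094 - (2)·1.000) / (7.4) = -1.271
  δ = (-3 - (-2)·-1.000 - (1.8)·-2.094 - (3)·-1.271) / (10.8) = 0.239
Iteration 2:
  α = (-5 - (-1)·-2.094 - (3)·-1.271 - (2)·0.239) / (10) = -0.376
  β = (-11 - (-1)·-0.376 - (-3)·-1.271 - (1.4)·0.239) / (6.4) = -2.426
  γ = (-4 - (1.2)·-0.376 - (-2.2)·-2.426 - (2)·0.239) / (7.4) = -1.265
  δ = (-3 - (-2)·-0.376 - (1.8)·-2.426 - (3)·-1.265) / (10.8) = 0.408
Change: (0.624, -0.332, 0.006, 0.169) → max |·| = 0.624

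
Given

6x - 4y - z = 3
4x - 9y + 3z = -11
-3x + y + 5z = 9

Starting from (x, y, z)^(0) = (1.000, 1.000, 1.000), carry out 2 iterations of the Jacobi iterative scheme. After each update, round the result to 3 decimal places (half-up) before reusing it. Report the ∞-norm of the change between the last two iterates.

Iteration 1:
  x = (3 - (-4)·1.000 - (-1)·1.000) / (6) = 1.333
  y = (-11 - (4)·1.000 - (3)·1.000) / (-9) = 2.000
  z = (9 - (-3)·1.000 - (1)·1.000) / (5) = 2.200
Iteration 2:
  x = (3 - (-4)·2.000 - (-1)·2.200) / (6) = 2.200
  y = (-11 - (4)·1.333 - (3)·2.200) / (-9) = 2.548
  z = (9 - (-3)·1.333 - (1)·2.000) / (5) = 2.200
Change: (0.867, 0.548, 0.000) → max |·| = 0.867

0.867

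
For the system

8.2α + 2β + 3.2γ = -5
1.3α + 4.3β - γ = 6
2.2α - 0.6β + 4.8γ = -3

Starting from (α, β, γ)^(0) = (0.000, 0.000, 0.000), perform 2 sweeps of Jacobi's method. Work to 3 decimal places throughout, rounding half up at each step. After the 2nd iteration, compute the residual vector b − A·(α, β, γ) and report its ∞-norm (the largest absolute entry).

1.532

Iteration 1:
  α = (-5 - (2)·0.000 - (3.2)·0.000) / (8.2) = -0.610
  β = (6 - (1.3)·0.000 - (-1)·0.000) / (4.3) = 1.395
  γ = (-3 - (2.2)·0.000 - (-0.6)·0.000) / (4.8) = -0.625
Iteration 2:
  α = (-5 - (2)·1.395 - (3.2)·-0.625) / (8.2) = -0.706
  β = (6 - (1.3)·-0.610 - (-1)·-0.625) / (4.3) = 1.434
  γ = (-3 - (2.2)·-0.610 - (-0.6)·1.395) / (4.8) = -0.171
Residual b − A·x = (-1.532, 0.581, 0.234); ∞-norm = 1.532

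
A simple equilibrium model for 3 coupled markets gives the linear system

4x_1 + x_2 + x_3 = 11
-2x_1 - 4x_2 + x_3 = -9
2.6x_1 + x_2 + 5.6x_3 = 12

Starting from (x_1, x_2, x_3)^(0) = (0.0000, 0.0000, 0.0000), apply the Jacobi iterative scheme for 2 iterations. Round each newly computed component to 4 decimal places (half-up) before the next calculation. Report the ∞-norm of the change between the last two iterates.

Iteration 1:
  x_1 = (11 - (1)·0.0000 - (1)·0.0000) / (4) = 2.7500
  x_2 = (-9 - (-2)·0.0000 - (1)·0.0000) / (-4) = 2.2500
  x_3 = (12 - (2.6)·0.0000 - (1)·0.0000) / (5.6) = 2.1429
Iteration 2:
  x_1 = (11 - (1)·2.2500 - (1)·2.1429) / (4) = 1.6518
  x_2 = (-9 - (-2)·2.7500 - (1)·2.1429) / (-4) = 1.4107
  x_3 = (12 - (2.6)·2.7500 - (1)·2.2500) / (5.6) = 0.4643
Change: (-1.0982, -0.8393, -1.6786) → max |·| = 1.6786

1.6786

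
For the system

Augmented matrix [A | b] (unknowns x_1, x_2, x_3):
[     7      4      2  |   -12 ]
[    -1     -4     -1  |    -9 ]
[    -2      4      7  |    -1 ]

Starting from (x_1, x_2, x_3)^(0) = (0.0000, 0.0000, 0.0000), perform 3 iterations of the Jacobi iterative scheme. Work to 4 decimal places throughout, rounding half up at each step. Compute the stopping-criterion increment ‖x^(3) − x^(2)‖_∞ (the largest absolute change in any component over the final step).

0.7551

Iteration 1:
  x_1 = (-12 - (4)·0.0000 - (2)·0.0000) / (7) = -1.7143
  x_2 = (-9 - (-1)·0.0000 - (-1)·0.0000) / (-4) = 2.2500
  x_3 = (-1 - (-2)·0.0000 - (4)·0.0000) / (7) = -0.1429
Iteration 2:
  x_1 = (-12 - (4)·2.2500 - (2)·-0.1429) / (7) = -2.9592
  x_2 = (-9 - (-1)·-1.7143 - (-1)·-0.1429) / (-4) = 2.7143
  x_3 = (-1 - (-2)·-1.7143 - (4)·2.2500) / (7) = -1.9184
Iteration 3:
  x_1 = (-12 - (4)·2.7143 - (2)·-1.9184) / (7) = -2.7172
  x_2 = (-9 - (-1)·-2.9592 - (-1)·-1.9184) / (-4) = 3.4694
  x_3 = (-1 - (-2)·-2.9592 - (4)·2.7143) / (7) = -2.5394
Change: (0.2420, 0.7551, -0.6210) → max |·| = 0.7551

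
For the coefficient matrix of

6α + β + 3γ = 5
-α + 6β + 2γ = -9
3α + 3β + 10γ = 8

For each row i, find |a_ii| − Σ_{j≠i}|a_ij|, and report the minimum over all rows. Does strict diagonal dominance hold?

2

row 1: |6| − (1+3) = 2
row 2: |6| − (1+2) = 3
row 3: |10| − (3+3) = 4
minimum over rows = 2 → strictly diagonally dominant (convergence guaranteed)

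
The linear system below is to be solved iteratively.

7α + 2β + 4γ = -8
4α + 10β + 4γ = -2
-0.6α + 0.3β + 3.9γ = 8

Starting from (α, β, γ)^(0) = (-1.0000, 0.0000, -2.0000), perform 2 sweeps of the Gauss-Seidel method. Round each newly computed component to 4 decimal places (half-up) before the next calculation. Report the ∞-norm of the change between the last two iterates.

2.4601

Iteration 1:
  α = (-8 - (2)·0.0000 - (4)·-2.0000) / (7) = 0.0000
  β = (-2 - (4)·0.0000 - (4)·-2.0000) / (10) = 0.6000
  γ = (8 - (-0.6)·0.0000 - (0.3)·0.6000) / (3.9) = 2.0051
Iteration 2:
  α = (-8 - (2)·0.6000 - (4)·2.0051) / (7) = -2.4601
  β = (-2 - (4)·-2.4601 - (4)·2.0051) / (10) = -0.0180
  γ = (8 - (-0.6)·-2.4601 - (0.3)·-0.0180) / (3.9) = 1.6742
Change: (-2.4601, -0.6180, -0.3309) → max |·| = 2.4601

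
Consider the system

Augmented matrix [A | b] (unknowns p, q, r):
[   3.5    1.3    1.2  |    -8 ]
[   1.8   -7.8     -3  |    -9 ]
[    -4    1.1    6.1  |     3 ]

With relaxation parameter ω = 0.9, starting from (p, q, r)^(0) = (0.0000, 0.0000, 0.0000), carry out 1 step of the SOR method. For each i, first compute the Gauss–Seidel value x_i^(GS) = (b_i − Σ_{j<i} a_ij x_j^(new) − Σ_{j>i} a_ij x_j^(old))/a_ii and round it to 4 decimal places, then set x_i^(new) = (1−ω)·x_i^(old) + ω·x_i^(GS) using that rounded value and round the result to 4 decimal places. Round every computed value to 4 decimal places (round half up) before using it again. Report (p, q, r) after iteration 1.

(-2.0571, 0.6112, -0.8706)

Iteration 1:
  p: GS value = (-8 - (1.3)·0.0000 - (1.2)·0.0000) / (3.5) = -2.2857;  p ← (1−ω)·0.0000 + ω·-2.2857 = -2.0571
  q: GS value = (-9 - (1.8)·-2.0571 - (-3)·0.0000) / (-7.8) = 0.6791;  q ← (1−ω)·0.0000 + ω·0.6791 = 0.6112
  r: GS value = (3 - (-4)·-2.0571 - (1.1)·0.6112) / (6.1) = -0.9673;  r ← (1−ω)·0.0000 + ω·-0.9673 = -0.8706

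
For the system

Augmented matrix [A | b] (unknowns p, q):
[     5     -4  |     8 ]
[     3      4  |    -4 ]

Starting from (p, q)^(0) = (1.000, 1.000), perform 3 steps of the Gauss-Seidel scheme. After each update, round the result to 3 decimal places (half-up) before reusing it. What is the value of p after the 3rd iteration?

1.184

Iteration 1:
  p = (8 - (-4)·1.000) / (5) = 2.400
  q = (-4 - (3)·2.400) / (4) = -2.800
Iteration 2:
  p = (8 - (-4)·-2.800) / (5) = -0.640
  q = (-4 - (3)·-0.640) / (4) = -0.520
Iteration 3:
  p = (8 - (-4)·-0.520) / (5) = 1.184
  q = (-4 - (3)·1.184) / (4) = -1.888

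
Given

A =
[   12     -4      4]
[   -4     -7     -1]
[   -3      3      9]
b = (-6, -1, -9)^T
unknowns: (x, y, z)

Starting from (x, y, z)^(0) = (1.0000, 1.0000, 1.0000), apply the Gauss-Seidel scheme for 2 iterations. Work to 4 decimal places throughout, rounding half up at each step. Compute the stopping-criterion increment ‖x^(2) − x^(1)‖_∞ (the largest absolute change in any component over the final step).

Iteration 1:
  x = (-6 - (-4)·1.0000 - (4)·1.0000) / (12) = -0.5000
  y = (-1 - (-4)·-0.5000 - (-1)·1.0000) / (-7) = 0.2857
  z = (-9 - (-3)·-0.5000 - (3)·0.2857) / (9) = -1.2619
Iteration 2:
  x = (-6 - (-4)·0.2857 - (4)·-1.2619) / (12) = 0.0159
  y = (-1 - (-4)·0.0159 - (-1)·-1.2619) / (-7) = 0.3140
  z = (-9 - (-3)·0.0159 - (3)·0.3140) / (9) = -1.0994
Change: (0.5159, 0.0283, 0.1625) → max |·| = 0.5159

0.5159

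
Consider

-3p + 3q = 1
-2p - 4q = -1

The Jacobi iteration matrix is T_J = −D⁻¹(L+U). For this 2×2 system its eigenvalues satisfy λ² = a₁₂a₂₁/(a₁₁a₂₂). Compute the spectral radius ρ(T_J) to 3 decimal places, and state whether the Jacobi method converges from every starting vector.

0.707

a₁₂a₂₁/(a₁₁a₂₂) = (3)·(-2) / ((-3)·(-4)) = -0.500000
ρ = √|-0.500000| = √0.500000 = 0.707
ρ < 1, so Jacobi converges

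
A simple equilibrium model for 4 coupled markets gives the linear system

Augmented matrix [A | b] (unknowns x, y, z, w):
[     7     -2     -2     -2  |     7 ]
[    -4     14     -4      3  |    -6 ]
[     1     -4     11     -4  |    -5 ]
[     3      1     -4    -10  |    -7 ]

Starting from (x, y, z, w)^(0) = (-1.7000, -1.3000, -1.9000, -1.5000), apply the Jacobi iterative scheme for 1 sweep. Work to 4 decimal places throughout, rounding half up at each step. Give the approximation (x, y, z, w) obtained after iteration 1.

(-0.3429, -1.1357, -1.3182, 0.8200)

Iteration 1:
  x = (7 - (-2)·-1.3000 - (-2)·-1.9000 - (-2)·-1.5000) / (7) = -0.3429
  y = (-6 - (-4)·-1.7000 - (-4)·-1.9000 - (3)·-1.5000) / (14) = -1.1357
  z = (-5 - (1)·-1.7000 - (-4)·-1.3000 - (-4)·-1.5000) / (11) = -1.3182
  w = (-7 - (3)·-1.7000 - (1)·-1.3000 - (-4)·-1.9000) / (-10) = 0.8200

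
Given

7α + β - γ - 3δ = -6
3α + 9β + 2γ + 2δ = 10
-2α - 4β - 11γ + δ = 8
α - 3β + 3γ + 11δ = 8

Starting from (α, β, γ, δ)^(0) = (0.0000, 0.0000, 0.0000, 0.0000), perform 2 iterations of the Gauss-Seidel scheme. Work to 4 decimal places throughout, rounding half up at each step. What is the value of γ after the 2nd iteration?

Iteration 1:
  α = (-6 - (1)·0.0000 - (-1)·0.0000 - (-3)·0.0000) / (7) = -0.8571
  β = (10 - (3)·-0.8571 - (2)·0.0000 - (2)·0.0000) / (9) = 1.3968
  γ = (8 - (-2)·-0.8571 - (-4)·1.3968 - (1)·0.0000) / (-11) = -1.0794
  δ = (8 - (1)·-0.8571 - (-3)·1.3968 - (3)·-1.0794) / (11) = 1.4805
Iteration 2:
  α = (-6 - (1)·1.3968 - (-1)·-1.0794 - (-3)·1.4805) / (7) = -0.5764
  β = (10 - (3)·-0.5764 - (2)·-1.0794 - (2)·1.4805) / (9) = 1.2141
  γ = (8 - (-2)·-0.5764 - (-4)·1.2141 - (1)·1.4805) / (-11) = -0.9294
  δ = (8 - (1)·-0.5764 - (-3)·1.2141 - (3)·-0.9294) / (11) = 1.3643

-0.9294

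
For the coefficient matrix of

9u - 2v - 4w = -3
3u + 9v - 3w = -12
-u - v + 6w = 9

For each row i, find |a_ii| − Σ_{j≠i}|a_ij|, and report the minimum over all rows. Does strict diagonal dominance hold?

3

row 1: |9| − (2+4) = 3
row 2: |9| − (3+3) = 3
row 3: |6| − (1+1) = 4
minimum over rows = 3 → strictly diagonally dominant (convergence guaranteed)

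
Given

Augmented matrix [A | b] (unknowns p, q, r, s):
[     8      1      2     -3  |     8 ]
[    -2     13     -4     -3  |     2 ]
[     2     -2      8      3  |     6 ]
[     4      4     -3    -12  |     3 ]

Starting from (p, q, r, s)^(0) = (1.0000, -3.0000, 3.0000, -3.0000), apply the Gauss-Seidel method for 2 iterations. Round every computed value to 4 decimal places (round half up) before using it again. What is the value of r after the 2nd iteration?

1.1852

Iteration 1:
  p = (8 - (1)·-3.0000 - (2)·3.0000 - (-3)·-3.0000) / (8) = -0.5000
  q = (2 - (-2)·-0.5000 - (-4)·3.0000 - (-3)·-3.0000) / (13) = 0.3077
  r = (6 - (2)·-0.5000 - (-2)·0.3077 - (3)·-3.0000) / (8) = 2.0769
  s = (3 - (4)·-0.5000 - (4)·0.3077 - (-3)·2.0769) / (-12) = -0.8333
Iteration 2:
  p = (8 - (1)·0.3077 - (2)·2.0769 - (-3)·-0.8333) / (8) = 0.1298
  q = (2 - (-2)·0.1298 - (-4)·2.0769 - (-3)·-0.8333) / (13) = 0.6206
  r = (6 - (2)·0.1298 - (-2)·0.6206 - (3)·-0.8333) / (8) = 1.1852
  s = (3 - (4)·0.1298 - (4)·0.6206 - (-3)·1.1852) / (-12) = -0.2962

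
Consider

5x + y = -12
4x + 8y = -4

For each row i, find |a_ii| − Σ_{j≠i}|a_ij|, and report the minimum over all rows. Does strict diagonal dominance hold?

row 1: |5| − (1) = 4
row 2: |8| − (4) = 4
minimum over rows = 4 → strictly diagonally dominant (convergence guaranteed)

4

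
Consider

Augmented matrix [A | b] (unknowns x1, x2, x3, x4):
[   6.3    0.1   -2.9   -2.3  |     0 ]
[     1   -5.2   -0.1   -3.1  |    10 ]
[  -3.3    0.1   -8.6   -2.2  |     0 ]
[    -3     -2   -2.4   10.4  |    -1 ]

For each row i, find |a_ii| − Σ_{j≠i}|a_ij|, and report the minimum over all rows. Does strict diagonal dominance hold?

1

row 1: |6.3| − (0.1+2.9+2.3) = 1
row 2: |-5.2| − (1+0.1+3.1) = 1
row 3: |-8.6| − (3.3+0.1+2.2) = 3
row 4: |10.4| − (3+2+2.4) = 3
minimum over rows = 1 → strictly diagonally dominant (convergence guaranteed)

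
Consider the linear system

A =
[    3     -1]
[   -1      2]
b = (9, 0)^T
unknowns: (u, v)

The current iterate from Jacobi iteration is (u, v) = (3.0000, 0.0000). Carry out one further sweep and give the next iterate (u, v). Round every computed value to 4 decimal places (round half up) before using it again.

(3.0000, 1.5000)

One sweep:
  u = (9 - (-1)·0.0000) / (3) = 3.0000
  v = (0 - (-1)·3.0000) / (2) = 1.5000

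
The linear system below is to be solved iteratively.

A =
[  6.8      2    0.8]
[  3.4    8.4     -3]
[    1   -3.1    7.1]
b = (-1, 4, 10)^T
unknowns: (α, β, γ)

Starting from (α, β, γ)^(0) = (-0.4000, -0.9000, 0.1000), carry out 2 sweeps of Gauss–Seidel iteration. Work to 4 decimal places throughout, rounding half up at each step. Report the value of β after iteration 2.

1.2385

Iteration 1:
  α = (-1 - (2)·-0.9000 - (0.8)·0.1000) / (6.8) = 0.1059
  β = (4 - (3.4)·0.1059 - (-3)·0.1000) / (8.4) = 0.4690
  γ = (10 - (1)·0.1059 - (-3.1)·0.4690) / (7.1) = 1.5983
Iteration 2:
  α = (-1 - (2)·0.4690 - (0.8)·1.5983) / (6.8) = -0.4730
  β = (4 - (3.4)·-0.4730 - (-3)·1.5983) / (8.4) = 1.2385
  γ = (10 - (1)·-0.4730 - (-3.1)·1.2385) / (7.1) = 2.0158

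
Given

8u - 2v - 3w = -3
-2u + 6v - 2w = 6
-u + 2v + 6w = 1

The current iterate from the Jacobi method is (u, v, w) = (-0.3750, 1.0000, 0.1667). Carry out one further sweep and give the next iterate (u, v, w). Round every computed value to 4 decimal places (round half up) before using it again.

One sweep:
  u = (-3 - (-2)·1.0000 - (-3)·0.1667) / (8) = -0.0625
  v = (6 - (-2)·-0.3750 - (-2)·0.1667) / (6) = 0.9306
  w = (1 - (-1)·-0.3750 - (2)·1.0000) / (6) = -0.2292

(-0.0625, 0.9306, -0.2292)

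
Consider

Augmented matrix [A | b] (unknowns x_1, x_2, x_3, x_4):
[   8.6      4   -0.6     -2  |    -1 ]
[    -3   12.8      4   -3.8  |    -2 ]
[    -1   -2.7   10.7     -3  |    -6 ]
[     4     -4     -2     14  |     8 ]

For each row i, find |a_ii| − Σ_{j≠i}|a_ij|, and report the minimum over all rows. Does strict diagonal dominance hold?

row 1: |8.6| − (4+0.6+2) = 2
row 2: |12.8| − (3+4+3.8) = 2
row 3: |10.7| − (1+2.7+3) = 4
row 4: |14| − (4+4+2) = 4
minimum over rows = 2 → strictly diagonally dominant (convergence guaranteed)

2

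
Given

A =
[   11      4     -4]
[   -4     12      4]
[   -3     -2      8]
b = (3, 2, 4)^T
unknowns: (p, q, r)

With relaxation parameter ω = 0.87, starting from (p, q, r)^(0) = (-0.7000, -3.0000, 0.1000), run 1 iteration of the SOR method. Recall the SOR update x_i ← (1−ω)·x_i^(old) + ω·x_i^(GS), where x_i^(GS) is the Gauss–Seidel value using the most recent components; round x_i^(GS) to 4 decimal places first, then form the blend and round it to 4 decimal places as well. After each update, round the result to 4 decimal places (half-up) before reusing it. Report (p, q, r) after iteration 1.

Iteration 1:
  p: GS value = (3 - (4)·-3.0000 - (-4)·0.1000) / (11) = 1.4000;  p ← (1−ω)·-0.7000 + ω·1.4000 = 1.1270
  q: GS value = (2 - (-4)·1.1270 - (4)·0.1000) / (12) = 0.5090;  q ← (1−ω)·-3.0000 + ω·0.5090 = 0.0528
  r: GS value = (4 - (-3)·1.1270 - (-2)·0.0528) / (8) = 0.9358;  r ← (1−ω)·0.1000 + ω·0.9358 = 0.8271

(1.1270, 0.0528, 0.8271)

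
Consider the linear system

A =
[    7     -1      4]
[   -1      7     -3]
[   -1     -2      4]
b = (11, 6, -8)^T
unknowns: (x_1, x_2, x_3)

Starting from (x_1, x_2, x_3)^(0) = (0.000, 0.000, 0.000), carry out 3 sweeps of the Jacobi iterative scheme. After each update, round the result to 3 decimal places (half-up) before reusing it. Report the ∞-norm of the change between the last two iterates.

0.560

Iteration 1:
  x_1 = (11 - (-1)·0.000 - (4)·0.000) / (7) = 1.571
  x_2 = (6 - (-1)·0.000 - (-3)·0.000) / (7) = 0.857
  x_3 = (-8 - (-1)·0.000 - (-2)·0.000) / (4) = -2.000
Iteration 2:
  x_1 = (11 - (-1)·0.857 - (4)·-2.000) / (7) = 2.837
  x_2 = (6 - (-1)·1.571 - (-3)·-2.000) / (7) = 0.224
  x_3 = (-8 - (-1)·1.571 - (-2)·0.857) / (4) = -1.179
Iteration 3:
  x_1 = (11 - (-1)·0.224 - (4)·-1.179) / (7) = 2.277
  x_2 = (6 - (-1)·2.837 - (-3)·-1.179) / (7) = 0.757
  x_3 = (-8 - (-1)·2.837 - (-2)·0.224) / (4) = -1.179
Change: (-0.560, 0.533, 0.000) → max |·| = 0.560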